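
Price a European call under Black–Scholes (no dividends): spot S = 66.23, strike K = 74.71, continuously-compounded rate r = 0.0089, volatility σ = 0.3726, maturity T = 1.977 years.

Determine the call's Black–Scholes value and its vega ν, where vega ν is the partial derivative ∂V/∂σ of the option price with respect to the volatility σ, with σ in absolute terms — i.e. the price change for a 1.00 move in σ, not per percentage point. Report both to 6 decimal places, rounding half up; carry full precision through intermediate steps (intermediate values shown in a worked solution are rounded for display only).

σ√T = 0.3726·√1.977 = 0.523897
d₁ = (ln(S/K) + (r+σ²/2)T) / (σ√T) = (ln(66.23/74.71) + (0.0089+0.3726²/2)·1.977) / 0.523897 = (-0.120480 + 0.154830) / 0.523897 = 0.065565
d₂ = d₁ − σ√T = 0.065565 − 0.523897 = -0.458333
e^{−rT} = e^{−0.0089·1.977} = 0.982559
N(d₁) = 0.526138,  N(d₂) = 0.323357
Call price V = S·N(d₁) − K·e^{−rT}·N(d₂) = 34.846102 − 23.736629 = 11.109474
φ(d₁) = (1/√(2π))·e^{−d₁²/2} = 0.398086
ν = S·φ(d₁)·√T = 37.071034

price = 11.109474
ν = 37.071034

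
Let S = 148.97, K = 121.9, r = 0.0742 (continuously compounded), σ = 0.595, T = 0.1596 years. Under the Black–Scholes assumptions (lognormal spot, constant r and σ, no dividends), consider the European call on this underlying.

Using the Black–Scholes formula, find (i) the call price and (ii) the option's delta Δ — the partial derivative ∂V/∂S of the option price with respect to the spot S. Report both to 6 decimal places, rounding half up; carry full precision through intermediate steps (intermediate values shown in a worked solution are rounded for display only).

price = 31.727436
Δ = 0.844314

σ√T = 0.595·√0.1596 = 0.237702
d₁ = (ln(S/K) + (r+σ²/2)T) / (σ√T) = (ln(148.97/121.9) + (0.0742+0.595²/2)·0.1596) / 0.237702 = (0.200544 + 0.040094) / 0.237702 = 1.012348
d₂ = d₁ − σ√T = 1.012348 − 0.237702 = 0.774646
e^{−rT} = e^{−0.0742·0.1596} = 0.988228
N(d₁) = 0.844314,  N(d₂) = 0.780725
Call price V = S·N(d₁) − K·e^{−rT}·N(d₂) = 125.777474 − 94.050038 = 31.727436
Δ = N(d₁) = 0.844314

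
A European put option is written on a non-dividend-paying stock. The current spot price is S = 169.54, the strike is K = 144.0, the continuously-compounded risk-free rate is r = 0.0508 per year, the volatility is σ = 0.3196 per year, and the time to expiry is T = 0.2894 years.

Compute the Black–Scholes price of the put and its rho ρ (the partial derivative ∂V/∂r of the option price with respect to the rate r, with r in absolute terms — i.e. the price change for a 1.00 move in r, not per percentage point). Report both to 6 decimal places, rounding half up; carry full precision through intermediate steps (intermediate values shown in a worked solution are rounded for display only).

price = 2.072064
ρ = -7.032886

σ√T = 0.3196·√0.2894 = 0.171932
d₁ = (ln(S/K) + (r+σ²/2)T) / (σ√T) = (ln(169.54/144.0) + (0.0508+0.3196²/2)·0.2894) / 0.171932 = (0.163276 + 0.029482) / 0.171932 = 1.121127
d₂ = d₁ − σ√T = 1.121127 − 0.171932 = 0.949196
e^{−rT} = e^{−0.0508·0.2894} = 0.985406
N(−d₁) = 0.131117,  N(−d₂) = 0.171261
Put price V = K·e^{−rT}·N(−d₂) − S·N(−d₁) = 24.301611 − 22.229547 = 2.072064
ρ = −K·T·e^{−rT}·N(−d₂) = -7.032886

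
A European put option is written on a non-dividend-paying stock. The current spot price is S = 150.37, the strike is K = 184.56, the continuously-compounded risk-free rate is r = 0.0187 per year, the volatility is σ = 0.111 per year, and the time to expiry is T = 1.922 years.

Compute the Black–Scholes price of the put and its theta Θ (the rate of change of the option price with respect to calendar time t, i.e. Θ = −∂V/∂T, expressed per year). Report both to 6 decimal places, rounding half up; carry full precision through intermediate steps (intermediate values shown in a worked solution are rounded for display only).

price = 29.406454
Θ = 1.503486

σ√T = 0.111·√1.922 = 0.153886
d₁ = (ln(S/K) + (r+σ²/2)T) / (σ√T) = (ln(150.37/184.56) + (0.0187+0.111²/2)·1.922) / 0.153886 = (-0.204876 + 0.047782) / 0.153886 = -1.020844
d₂ = d₁ − σ√T = -1.020844 − 0.153886 = -1.174730
e^{−rT} = e^{−0.0187·1.922} = 0.964697
N(−d₁) = 0.846336,  N(−d₂) = 0.879949
Put price V = K·e^{−rT}·N(−d₂) − S·N(−d₁) = 156.669974 − 127.263519 = 29.406454
φ(d₁) = (1/√(2π))·e^{−d₁²/2} = 0.236928
Θ = −S·φ(d₁)·σ/(2√T) + r·K·e^{−rT}·N(−d₂) = −1.426243 + 2.929729 = 1.503486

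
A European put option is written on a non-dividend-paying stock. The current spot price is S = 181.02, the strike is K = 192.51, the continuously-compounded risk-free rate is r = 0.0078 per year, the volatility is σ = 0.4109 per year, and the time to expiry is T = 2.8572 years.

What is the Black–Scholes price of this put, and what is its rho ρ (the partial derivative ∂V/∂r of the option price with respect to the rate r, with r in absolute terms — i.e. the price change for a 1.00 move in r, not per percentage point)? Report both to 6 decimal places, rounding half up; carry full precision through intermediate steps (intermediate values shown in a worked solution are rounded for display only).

σ√T = 0.4109·√2.8572 = 0.694555
d₁ = (ln(S/K) + (r+σ²/2)T) / (σ√T) = (ln(181.02/192.51) + (0.0078+0.4109²/2)·2.8572) / 0.694555 = (-0.061541 + 0.263489) / 0.694555 = 0.290760
d₂ = d₁ − σ√T = 0.290760 − 0.694555 = -0.403795
e^{−rT} = e^{−0.0078·2.8572} = 0.977960
N(−d₁) = 0.385617,  N(−d₂) = 0.656818
Put price V = K·e^{−rT}·N(−d₂) − S·N(−d₁) = 123.657282 − 69.804471 = 53.852811
ρ = −K·T·e^{−rT}·N(−d₂) = -353.313585

price = 53.852811
ρ = -353.313585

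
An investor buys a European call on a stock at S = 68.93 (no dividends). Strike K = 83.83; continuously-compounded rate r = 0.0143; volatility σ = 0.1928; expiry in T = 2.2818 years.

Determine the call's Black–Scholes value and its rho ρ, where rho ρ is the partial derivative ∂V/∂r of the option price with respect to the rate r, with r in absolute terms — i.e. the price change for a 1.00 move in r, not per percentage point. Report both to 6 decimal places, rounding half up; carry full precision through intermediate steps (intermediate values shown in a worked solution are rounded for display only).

price = 3.897186
ρ = 44.478093

σ√T = 0.1928·√2.2818 = 0.291237
d₁ = (ln(S/K) + (r+σ²/2)T) / (σ√T) = (ln(68.93/83.83) + (0.0143+0.1928²/2)·2.2818) / 0.291237 = (-0.195699 + 0.075039) / 0.291237 = -0.414304
d₂ = d₁ − σ√T = -0.414304 − 0.291237 = -0.705540
e^{−rT} = e^{−0.0143·2.2818} = 0.967897
N(d₁) = 0.339326,  N(d₂) = 0.240237
Call price V = S·N(d₁) − K·e^{−rT}·N(d₂) = 23.389732 − 19.492547 = 3.897186
ρ = K·T·e^{−rT}·N(d₂) = 44.478093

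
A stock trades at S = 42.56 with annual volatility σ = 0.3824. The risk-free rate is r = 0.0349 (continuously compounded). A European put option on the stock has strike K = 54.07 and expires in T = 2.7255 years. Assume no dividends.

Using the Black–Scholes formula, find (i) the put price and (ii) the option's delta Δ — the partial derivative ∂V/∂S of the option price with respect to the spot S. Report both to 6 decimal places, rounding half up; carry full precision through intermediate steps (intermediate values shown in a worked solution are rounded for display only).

price = 14.948535
Δ = -0.465269

σ√T = 0.3824·√2.7255 = 0.631308
d₁ = (ln(S/K) + (r+σ²/2)T) / (σ√T) = (ln(42.56/54.07) + (0.0349+0.3824²/2)·2.7255) / 0.631308 = (-0.239365 + 0.294395) / 0.631308 = 0.087168
d₂ = d₁ − σ√T = 0.087168 − 0.631308 = -0.544139
e^{−rT} = e^{−0.0349·2.7255} = 0.909264
N(−d₁) = 0.465269,  N(−d₂) = 0.706827
Put price V = K·e^{−rT}·N(−d₂) − S·N(−d₁) = 34.750381 − 19.801846 = 14.948535
Δ = −N(−d₁) = -0.465269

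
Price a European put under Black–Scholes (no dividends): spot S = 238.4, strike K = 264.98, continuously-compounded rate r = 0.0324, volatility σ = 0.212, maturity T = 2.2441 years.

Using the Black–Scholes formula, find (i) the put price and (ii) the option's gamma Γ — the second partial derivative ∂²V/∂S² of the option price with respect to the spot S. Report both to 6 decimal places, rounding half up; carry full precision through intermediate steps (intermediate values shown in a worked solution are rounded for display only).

price = 34.744850
Γ = 0.005261

σ√T = 0.212·√2.2441 = 0.317583
d₁ = (ln(S/K) + (r+σ²/2)T) / (σ√T) = (ln(238.4/264.98) + (0.0324+0.212²/2)·2.2441) / 0.317583 = (-0.105704 + 0.123138) / 0.317583 = 0.054895
d₂ = d₁ − σ√T = 0.054895 − 0.317583 = -0.262687
e^{−rT} = e^{−0.0324·2.2441} = 0.929872
N(−d₁) = 0.478111,  N(−d₂) = 0.603604
Put price V = K·e^{−rT}·N(−d₂) − S·N(−d₁) = 148.726487 − 113.981637 = 34.744850
φ(d₁) = (1/√(2π))·e^{−d₁²/2} = 0.398342
Γ = φ(d₁) / (S·σ·√T) = 0.005261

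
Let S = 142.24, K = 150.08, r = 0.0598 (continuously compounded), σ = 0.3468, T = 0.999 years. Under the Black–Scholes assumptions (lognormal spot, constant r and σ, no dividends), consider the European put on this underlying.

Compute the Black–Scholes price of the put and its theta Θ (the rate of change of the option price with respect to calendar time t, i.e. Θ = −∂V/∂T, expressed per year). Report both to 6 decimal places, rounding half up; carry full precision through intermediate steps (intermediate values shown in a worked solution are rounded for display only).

price = 19.083449
Θ = -4.916525

σ√T = 0.3468·√0.999 = 0.346627
d₁ = (ln(S/K) + (r+σ²/2)T) / (σ√T) = (ln(142.24/150.08) + (0.0598+0.3468²/2)·0.999) / 0.346627 = (-0.053653 + 0.119815) / 0.346627 = 0.190875
d₂ = d₁ − σ√T = 0.190875 − 0.346627 = -0.155751
e^{−rT} = e^{−0.0598·0.999} = 0.942009
N(−d₁) = 0.424312,  N(−d₂) = 0.561885
Put price V = K·e^{−rT}·N(−d₂) − S·N(−d₁) = 79.437533 − 60.354085 = 19.083449
φ(d₁) = (1/√(2π))·e^{−d₁²/2} = 0.391741
Θ = −S·φ(d₁)·σ/(2√T) + r·K·e^{−rT}·N(−d₂) = −9.666889 + 4.750364 = -4.916525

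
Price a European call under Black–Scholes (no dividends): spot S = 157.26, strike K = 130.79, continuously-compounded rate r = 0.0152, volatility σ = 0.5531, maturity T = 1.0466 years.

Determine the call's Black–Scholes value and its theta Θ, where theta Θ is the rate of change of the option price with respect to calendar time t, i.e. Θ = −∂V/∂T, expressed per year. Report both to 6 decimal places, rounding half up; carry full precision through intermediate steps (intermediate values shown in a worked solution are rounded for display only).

σ√T = 0.5531·√1.0466 = 0.565840
d₁ = (ln(S/K) + (r+σ²/2)T) / (σ√T) = (ln(157.26/130.79) + (0.0152+0.5531²/2)·1.0466) / 0.565840 = (0.184308 + 0.175996) / 0.565840 = 0.636758
d₂ = d₁ − σ√T = 0.636758 − 0.565840 = 0.070918
e^{−rT} = e^{−0.0152·1.0466} = 0.984218
N(d₁) = 0.737859,  N(d₂) = 0.528268
Call price V = S·N(d₁) − K·e^{−rT}·N(d₂) = 116.035677 − 68.001774 = 48.033902
φ(d₁) = (1/√(2π))·e^{−d₁²/2} = 0.325736
Θ = −S·φ(d₁)·σ/(2√T) − r·K·e^{−rT}·N(d₂) = −13.847358 − 1.033627 = -14.880984

price = 48.033902
Θ = -14.880984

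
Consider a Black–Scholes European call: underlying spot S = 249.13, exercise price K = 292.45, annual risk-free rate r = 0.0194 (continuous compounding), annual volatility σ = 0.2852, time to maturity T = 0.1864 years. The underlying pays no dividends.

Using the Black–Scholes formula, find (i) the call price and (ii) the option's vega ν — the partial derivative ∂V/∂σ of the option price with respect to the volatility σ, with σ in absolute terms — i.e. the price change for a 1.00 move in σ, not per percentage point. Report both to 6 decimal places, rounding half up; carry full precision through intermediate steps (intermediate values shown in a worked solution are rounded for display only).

σ√T = 0.2852·√0.1864 = 0.123132
d₁ = (ln(S/K) + (r+σ²/2)T) / (σ√T) = (ln(249.13/292.45) + (0.0194+0.2852²/2)·0.1864) / 0.123132 = (-0.160319 + 0.011197) / 0.123132 = -1.211069
d₂ = d₁ − σ√T = -1.211069 − 0.123132 = -1.334202
e^{−rT} = e^{−0.0194·0.1864} = 0.996390
N(d₁) = 0.112934,  N(d₂) = 0.091069
Call price V = S·N(d₁) − K·e^{−rT}·N(d₂) = 28.135357 − 26.536961 = 1.598396
φ(d₁) = (1/√(2π))·e^{−d₁²/2} = 0.191612
ν = S·φ(d₁)·√T = 20.609699

price = 1.598396
ν = 20.609699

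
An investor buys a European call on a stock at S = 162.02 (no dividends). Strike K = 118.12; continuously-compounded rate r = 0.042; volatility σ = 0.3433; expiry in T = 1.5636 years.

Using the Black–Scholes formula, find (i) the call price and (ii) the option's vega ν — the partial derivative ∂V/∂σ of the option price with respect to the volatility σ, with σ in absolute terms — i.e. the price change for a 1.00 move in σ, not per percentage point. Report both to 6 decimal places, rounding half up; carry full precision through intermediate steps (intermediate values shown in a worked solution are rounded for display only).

σ√T = 0.3433·√1.5636 = 0.429276
d₁ = (ln(S/K) + (r+σ²/2)T) / (σ√T) = (ln(162.02/118.12) + (0.042+0.3433²/2)·1.5636) / 0.429276 = (0.316019 + 0.157810) / 0.429276 = 1.103786
d₂ = d₁ − σ√T = 1.103786 − 0.429276 = 0.674510
e^{−rT} = e^{−0.042·1.5636} = 0.936439
N(d₁) = 0.865157,  N(d₂) = 0.750006
Call price V = S·N(d₁) − K·e^{−rT}·N(d₂) = 140.172740 − 82.959818 = 57.212922
φ(d₁) = (1/√(2π))·e^{−d₁²/2} = 0.216945
ν = S·φ(d₁)·√T = 43.952297

price = 57.212922
ν = 43.952297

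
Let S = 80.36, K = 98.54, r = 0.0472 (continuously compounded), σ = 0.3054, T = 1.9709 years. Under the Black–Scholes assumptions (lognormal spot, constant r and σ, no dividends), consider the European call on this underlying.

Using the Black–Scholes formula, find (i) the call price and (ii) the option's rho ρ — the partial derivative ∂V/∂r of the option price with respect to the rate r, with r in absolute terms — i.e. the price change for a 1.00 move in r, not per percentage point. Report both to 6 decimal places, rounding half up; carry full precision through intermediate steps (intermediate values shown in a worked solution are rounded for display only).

price = 10.200045
ρ = 56.287257

σ√T = 0.3054·√1.9709 = 0.428747
d₁ = (ln(S/K) + (r+σ²/2)T) / (σ√T) = (ln(80.36/98.54) + (0.0472+0.3054²/2)·1.9709) / 0.428747 = (-0.203946 + 0.184939) / 0.428747 = -0.044333
d₂ = d₁ − σ√T = -0.044333 − 0.428747 = -0.473080
e^{−rT} = e^{−0.0472·1.9709} = 0.911169
N(d₁) = 0.482320,  N(d₂) = 0.318078
Call price V = S·N(d₁) − K·e^{−rT}·N(d₂) = 38.759209 − 28.559165 = 10.200045
ρ = K·T·e^{−rT}·N(d₂) = 56.287257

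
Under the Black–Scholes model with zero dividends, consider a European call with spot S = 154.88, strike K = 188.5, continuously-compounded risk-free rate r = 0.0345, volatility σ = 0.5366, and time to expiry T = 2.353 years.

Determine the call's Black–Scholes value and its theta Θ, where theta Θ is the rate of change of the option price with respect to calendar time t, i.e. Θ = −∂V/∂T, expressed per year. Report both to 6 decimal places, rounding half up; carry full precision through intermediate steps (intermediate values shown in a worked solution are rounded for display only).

price = 43.503724
Θ = -12.158694

σ√T = 0.5366·√2.353 = 0.823117
d₁ = (ln(S/K) + (r+σ²/2)T) / (σ√T) = (ln(154.88/188.5) + (0.0345+0.5366²/2)·2.353) / 0.823117 = (-0.196447 + 0.419939) / 0.823117 = 0.271519
d₂ = d₁ − σ√T = 0.271519 − 0.823117 = -0.551598
e^{−rT} = e^{−0.0345·2.353} = 0.922029
N(d₁) = 0.607004,  N(d₂) = 0.290612
Call price V = S·N(d₁) − K·e^{−rT}·N(d₂) = 94.012793 − 50.509069 = 43.503724
φ(d₁) = (1/√(2π))·e^{−d₁²/2} = 0.384504
Θ = −S·φ(d₁)·σ/(2√T) − r·K·e^{−rT}·N(d₂) = −10.416131 − 1.742563 = -12.158694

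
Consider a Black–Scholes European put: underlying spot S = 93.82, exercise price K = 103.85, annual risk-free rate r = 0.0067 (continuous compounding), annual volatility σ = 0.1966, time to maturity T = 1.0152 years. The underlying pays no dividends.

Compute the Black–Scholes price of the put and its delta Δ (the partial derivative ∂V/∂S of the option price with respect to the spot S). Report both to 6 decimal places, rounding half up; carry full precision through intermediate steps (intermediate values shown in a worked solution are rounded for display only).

price = 13.301961
Δ = -0.647792

σ√T = 0.1966·√1.0152 = 0.198089
d₁ = (ln(S/K) + (r+σ²/2)T) / (σ√T) = (ln(93.82/103.85) + (0.0067+0.1966²/2)·1.0152) / 0.198089 = (-0.101569 + 0.026421) / 0.198089 = -0.379366
d₂ = d₁ − σ√T = -0.379366 − 0.198089 = -0.577455
e^{−rT} = e^{−0.0067·1.0152} = 0.993221
N(−d₁) = 0.647792,  N(−d₂) = 0.718184
Put price V = K·e^{−rT}·N(−d₂) − S·N(−d₁) = 74.077815 − 60.775854 = 13.301961
Δ = −N(−d₁) = -0.647792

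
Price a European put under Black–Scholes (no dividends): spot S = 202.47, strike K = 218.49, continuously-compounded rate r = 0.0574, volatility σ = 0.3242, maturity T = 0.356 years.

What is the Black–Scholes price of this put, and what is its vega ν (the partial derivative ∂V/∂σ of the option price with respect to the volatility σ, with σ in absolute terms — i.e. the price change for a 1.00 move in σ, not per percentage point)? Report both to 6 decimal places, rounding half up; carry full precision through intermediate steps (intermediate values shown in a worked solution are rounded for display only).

σ√T = 0.3242·√0.356 = 0.193436
d₁ = (ln(S/K) + (r+σ²/2)T) / (σ√T) = (ln(202.47/218.49) + (0.0574+0.3242²/2)·0.356) / 0.193436 = (-0.076149 + 0.039143) / 0.193436 = -0.191305
d₂ = d₁ − σ√T = -0.191305 − 0.193436 = -0.384741
e^{−rT} = e^{−0.0574·0.356} = 0.979773
N(−d₁) = 0.575857,  N(−d₂) = 0.649785
Put price V = K·e^{−rT}·N(−d₂) − S·N(−d₁) = 139.099953 − 116.593694 = 22.506259
φ(d₁) = (1/√(2π))·e^{−d₁²/2} = 0.391709
ν = S·φ(d₁)·√T = 47.320431

price = 22.506259
ν = 47.320431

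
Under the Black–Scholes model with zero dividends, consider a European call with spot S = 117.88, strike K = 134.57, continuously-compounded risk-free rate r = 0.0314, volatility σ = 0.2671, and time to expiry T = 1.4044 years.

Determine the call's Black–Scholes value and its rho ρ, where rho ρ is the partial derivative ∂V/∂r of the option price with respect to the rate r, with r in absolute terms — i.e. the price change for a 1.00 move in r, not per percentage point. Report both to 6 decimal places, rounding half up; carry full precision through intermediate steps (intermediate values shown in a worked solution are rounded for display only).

price = 10.660175
ρ = 59.848329

σ√T = 0.2671·√1.4044 = 0.316533
d₁ = (ln(S/K) + (r+σ²/2)T) / (σ√T) = (ln(117.88/134.57) + (0.0314+0.2671²/2)·1.4044) / 0.316533 = (-0.132417 + 0.094195) / 0.316533 = -0.120754
d₂ = d₁ − σ√T = -0.120754 − 0.316533 = -0.437287
e^{−rT} = e^{−0.0314·1.4044} = 0.956860
N(d₁) = 0.451943,  N(d₂) = 0.330952
Call price V = S·N(d₁) − K·e^{−rT}·N(d₂) = 53.275049 − 42.614874 = 10.660175
ρ = K·T·e^{−rT}·N(d₂) = 59.848329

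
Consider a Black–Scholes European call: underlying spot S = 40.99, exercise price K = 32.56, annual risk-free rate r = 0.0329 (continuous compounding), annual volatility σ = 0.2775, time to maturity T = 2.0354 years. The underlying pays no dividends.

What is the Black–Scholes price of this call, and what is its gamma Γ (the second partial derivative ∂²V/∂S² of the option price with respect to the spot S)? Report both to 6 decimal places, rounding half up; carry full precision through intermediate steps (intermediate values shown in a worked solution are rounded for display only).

σ√T = 0.2775·√2.0354 = 0.395902
d₁ = (ln(S/K) + (r+σ²/2)T) / (σ√T) = (ln(40.99/32.56) + (0.0329+0.2775²/2)·2.0354) / 0.395902 = (0.230244 + 0.145334) / 0.395902 = 0.948662
d₂ = d₁ − σ√T = 0.948662 − 0.395902 = 0.552760
e^{−rT} = e^{−0.0329·2.0354} = 0.935228
N(d₁) = 0.828604,  N(d₂) = 0.709786
Call price V = S·N(d₁) − K·e^{−rT}·N(d₂) = 33.964471 − 21.613723 = 12.350749
φ(d₁) = (1/√(2π))·e^{−d₁²/2} = 0.254382
Γ = φ(d₁) / (S·σ·√T) = 0.015675

price = 12.350749
Γ = 0.015675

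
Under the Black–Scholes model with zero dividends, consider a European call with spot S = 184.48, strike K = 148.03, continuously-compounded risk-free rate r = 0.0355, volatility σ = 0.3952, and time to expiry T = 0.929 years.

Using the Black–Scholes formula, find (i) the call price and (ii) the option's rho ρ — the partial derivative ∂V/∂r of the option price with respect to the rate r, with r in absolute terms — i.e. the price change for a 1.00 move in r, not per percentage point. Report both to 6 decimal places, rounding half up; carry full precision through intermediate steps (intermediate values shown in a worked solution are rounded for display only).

σ√T = 0.3952·√0.929 = 0.380912
d₁ = (ln(S/K) + (r+σ²/2)T) / (σ√T) = (ln(184.48/148.03) + (0.0355+0.3952²/2)·0.929) / 0.380912 = (0.220126 + 0.105527) / 0.380912 = 0.854928
d₂ = d₁ − σ√T = 0.854928 − 0.380912 = 0.474016
e^{−rT} = e^{−0.0355·0.929} = 0.967558
N(d₁) = 0.803705,  N(d₂) = 0.682256
Call price V = S·N(d₁) − K·e^{−rT}·N(d₂) = 148.267430 − 97.717920 = 50.549511
ρ = K·T·e^{−rT}·N(d₂) = 90.779947

price = 50.549511
ρ = 90.779947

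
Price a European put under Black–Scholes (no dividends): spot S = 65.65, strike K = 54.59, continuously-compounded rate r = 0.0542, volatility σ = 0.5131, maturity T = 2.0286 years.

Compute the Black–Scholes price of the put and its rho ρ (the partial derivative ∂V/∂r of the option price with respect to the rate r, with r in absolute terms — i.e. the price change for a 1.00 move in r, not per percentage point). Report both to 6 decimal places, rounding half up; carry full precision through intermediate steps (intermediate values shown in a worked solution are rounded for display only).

σ√T = 0.5131·√2.0286 = 0.730803
d₁ = (ln(S/K) + (r+σ²/2)T) / (σ√T) = (ln(65.65/54.59) + (0.0542+0.5131²/2)·2.0286) / 0.730803 = (0.184487 + 0.376987) / 0.730803 = 0.768297
d₂ = d₁ − σ√T = 0.768297 − 0.730803 = 0.037494
e^{−rT} = e^{−0.0542·2.0286} = 0.895879
N(−d₁) = 0.221155,  N(−d₂) = 0.485046
Put price V = K·e^{−rT}·N(−d₂) − S·N(−d₁) = 23.721653 − 14.518857 = 9.202797
ρ = −K·T·e^{−rT}·N(−d₂) = -48.121746

price = 9.202797
ρ = -48.121746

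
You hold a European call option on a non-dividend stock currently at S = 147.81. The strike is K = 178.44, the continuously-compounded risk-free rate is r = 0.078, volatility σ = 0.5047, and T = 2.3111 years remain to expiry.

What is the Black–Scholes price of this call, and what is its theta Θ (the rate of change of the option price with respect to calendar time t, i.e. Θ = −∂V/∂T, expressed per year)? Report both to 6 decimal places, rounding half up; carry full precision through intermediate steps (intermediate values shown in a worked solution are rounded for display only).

price = 43.740826
Θ = -13.160095

σ√T = 0.5047·√2.3111 = 0.767260
d₁ = (ln(S/K) + (r+σ²/2)T) / (σ√T) = (ln(147.81/178.44) + (0.078+0.5047²/2)·2.3111) / 0.767260 = (-0.188325 + 0.474610) / 0.767260 = 0.373127
d₂ = d₁ − σ√T = 0.373127 − 0.767260 = -0.394134
e^{−rT} = e^{−0.078·2.3111} = 0.835048
N(d₁) = 0.645473,  N(d₂) = 0.346741
Call price V = S·N(d₁) − K·e^{−rT}·N(d₂) = 95.407346 − 51.666519 = 43.740826
φ(d₁) = (1/√(2π))·e^{−d₁²/2} = 0.372116
Θ = −S·φ(d₁)·σ/(2√T) − r·K·e^{−rT}·N(d₂) = −9.130106 − 4.029989 = -13.160095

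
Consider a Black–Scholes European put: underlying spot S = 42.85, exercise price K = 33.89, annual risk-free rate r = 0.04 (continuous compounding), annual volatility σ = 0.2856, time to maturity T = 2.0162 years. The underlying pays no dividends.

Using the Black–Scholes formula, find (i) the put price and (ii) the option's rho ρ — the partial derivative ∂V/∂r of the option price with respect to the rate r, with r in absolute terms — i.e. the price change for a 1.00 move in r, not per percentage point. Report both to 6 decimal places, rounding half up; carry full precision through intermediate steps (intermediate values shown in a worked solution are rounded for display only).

σ√T = 0.2856·√2.0162 = 0.405532
d₁ = (ln(S/K) + (r+σ²/2)T) / (σ√T) = (ln(42.85/33.89) + (0.04+0.2856²/2)·2.0162) / 0.405532 = (0.234586 + 0.162876) / 0.405532 = 0.980100
d₂ = d₁ − σ√T = 0.980100 − 0.405532 = 0.574568
e^{−rT} = e^{−0.04·2.0162} = 0.922518
N(−d₁) = 0.163518,  N(−d₂) = 0.282792
Put price V = K·e^{−rT}·N(−d₂) − S·N(−d₁) = 8.841244 − 7.006765 = 1.834479
ρ = −K·T·e^{−rT}·N(−d₂) = -17.825716

price = 1.834479
ρ = -17.825716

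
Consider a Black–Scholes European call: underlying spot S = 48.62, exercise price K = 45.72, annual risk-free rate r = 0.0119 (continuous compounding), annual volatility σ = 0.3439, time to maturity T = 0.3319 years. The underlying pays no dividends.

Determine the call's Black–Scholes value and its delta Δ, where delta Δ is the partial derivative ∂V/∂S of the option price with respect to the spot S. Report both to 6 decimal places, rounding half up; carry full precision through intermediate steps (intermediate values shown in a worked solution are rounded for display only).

σ√T = 0.3439·√0.3319 = 0.198123
d₁ = (ln(S/K) + (r+σ²/2)T) / (σ√T) = (ln(48.62/45.72) + (0.0119+0.3439²/2)·0.3319) / 0.198123 = (0.061499 + 0.023576) / 0.198123 = 0.429405
d₂ = d₁ − σ√T = 0.429405 − 0.198123 = 0.231282
e^{−rT} = e^{−0.0119·0.3319} = 0.996058
N(d₁) = 0.666186,  N(d₂) = 0.591452
Call price V = S·N(d₁) − K·e^{−rT}·N(d₂) = 32.389951 − 26.934593 = 5.455358
Δ = N(d₁) = 0.666186

price = 5.455358
Δ = 0.666186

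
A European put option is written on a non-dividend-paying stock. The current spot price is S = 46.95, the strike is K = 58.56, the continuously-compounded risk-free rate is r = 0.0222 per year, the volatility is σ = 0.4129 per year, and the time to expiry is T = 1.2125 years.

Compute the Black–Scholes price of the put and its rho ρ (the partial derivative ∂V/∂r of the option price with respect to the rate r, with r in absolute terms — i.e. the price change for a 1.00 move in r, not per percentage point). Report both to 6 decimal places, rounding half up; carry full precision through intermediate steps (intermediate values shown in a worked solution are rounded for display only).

σ√T = 0.4129·√1.2125 = 0.454659
d₁ = (ln(S/K) + (r+σ²/2)T) / (σ√T) = (ln(46.95/58.56) + (0.0222+0.4129²/2)·1.2125) / 0.454659 = (-0.220969 + 0.130275) / 0.454659 = -0.199476
d₂ = d₁ − σ√T = -0.199476 − 0.454659 = -0.654135
e^{−rT} = e^{−0.0222·1.2125} = 0.973442
N(−d₁) = 0.579055,  N(−d₂) = 0.743488
Put price V = K·e^{−rT}·N(−d₂) − S·N(−d₁) = 42.382323 − 27.186632 = 15.195691
ρ = −K·T·e^{−rT}·N(−d₂) = -51.388566

price = 15.195691
ρ = -51.388566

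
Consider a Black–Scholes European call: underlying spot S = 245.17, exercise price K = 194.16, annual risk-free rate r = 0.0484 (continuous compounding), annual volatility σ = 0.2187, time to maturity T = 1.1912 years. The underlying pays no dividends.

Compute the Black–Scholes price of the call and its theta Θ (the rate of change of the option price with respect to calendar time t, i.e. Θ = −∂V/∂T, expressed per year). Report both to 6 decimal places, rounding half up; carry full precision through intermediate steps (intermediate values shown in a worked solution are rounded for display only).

price = 64.605269
Θ = -11.669164

σ√T = 0.2187·√1.1912 = 0.238694
d₁ = (ln(S/K) + (r+σ²/2)T) / (σ√T) = (ln(245.17/194.16) + (0.0484+0.2187²/2)·1.1912) / 0.238694 = (0.233269 + 0.086141) / 0.238694 = 1.338161
d₂ = d₁ − σ√T = 1.338161 − 0.238694 = 1.099467
e^{−rT} = e^{−0.0484·1.1912} = 0.943976
N(d₁) = 0.909578,  N(d₂) = 0.864218
Call price V = S·N(d₁) − K·e^{−rT}·N(d₂) = 223.001244 − 158.395975 = 64.605269
φ(d₁) = (1/√(2π))·e^{−d₁²/2} = 0.162956
Θ = −S·φ(d₁)·σ/(2√T) − r·K·e^{−rT}·N(d₂) = −4.002798 − 7.666365 = -11.669164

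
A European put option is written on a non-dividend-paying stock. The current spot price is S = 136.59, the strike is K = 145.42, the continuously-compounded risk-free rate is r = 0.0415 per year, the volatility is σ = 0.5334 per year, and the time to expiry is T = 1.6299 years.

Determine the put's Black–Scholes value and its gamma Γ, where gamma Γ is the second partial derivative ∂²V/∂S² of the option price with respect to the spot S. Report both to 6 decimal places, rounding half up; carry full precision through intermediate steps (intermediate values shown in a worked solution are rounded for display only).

σ√T = 0.5334·√1.6299 = 0.680979
d₁ = (ln(S/K) + (r+σ²/2)T) / (σ√T) = (ln(136.59/145.42) + (0.0415+0.5334²/2)·1.6299) / 0.680979 = (-0.062642 + 0.299507) / 0.680979 = 0.347829
d₂ = d₁ − σ√T = 0.347829 − 0.680979 = -0.333149
e^{−rT} = e^{−0.0415·1.6299} = 0.934596
N(−d₁) = 0.363984,  N(−d₂) = 0.630489
Put price V = K·e^{−rT}·N(−d₂) − S·N(−d₁) = 85.689127 − 49.716592 = 35.972534
φ(d₁) = (1/√(2π))·e^{−d₁²/2} = 0.375525
Γ = φ(d₁) / (S·σ·√T) = 0.004037

price = 35.972534
Γ = 0.004037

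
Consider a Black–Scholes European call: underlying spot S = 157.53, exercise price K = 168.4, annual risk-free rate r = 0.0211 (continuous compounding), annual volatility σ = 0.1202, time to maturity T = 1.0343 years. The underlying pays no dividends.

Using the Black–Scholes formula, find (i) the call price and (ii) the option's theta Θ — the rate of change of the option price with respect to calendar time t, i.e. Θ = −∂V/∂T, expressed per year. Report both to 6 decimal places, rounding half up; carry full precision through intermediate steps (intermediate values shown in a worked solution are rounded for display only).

price = 4.759848
Θ = -4.705509

σ√T = 0.1202·√1.0343 = 0.122244
d₁ = (ln(S/K) + (r+σ²/2)T) / (σ√T) = (ln(157.53/168.4) + (0.0211+0.1202²/2)·1.0343) / 0.122244 = (-0.066726 + 0.029296) / 0.122244 = -0.306196
d₂ = d₁ − σ√T = -0.306196 − 0.122244 = -0.428440
e^{−rT} = e^{−0.0211·1.0343} = 0.978413
N(d₁) = 0.379728,  N(d₂) = 0.334165
Call price V = S·N(d₁) − K·e^{−rT}·N(d₂) = 59.818500 − 55.058652 = 4.759848
φ(d₁) = (1/√(2π))·e^{−d₁²/2} = 0.380672
Θ = −S·φ(d₁)·σ/(2√T) − r·K·e^{−rT}·N(d₂) = −3.543771 − 1.161738 = -4.705509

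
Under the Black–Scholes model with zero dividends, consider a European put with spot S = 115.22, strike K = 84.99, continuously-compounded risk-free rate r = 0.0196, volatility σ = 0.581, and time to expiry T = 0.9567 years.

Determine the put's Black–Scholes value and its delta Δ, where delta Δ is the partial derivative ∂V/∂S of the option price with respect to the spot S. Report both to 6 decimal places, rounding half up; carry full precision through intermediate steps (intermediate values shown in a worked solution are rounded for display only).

price = 9.678999
Δ = -0.196933

σ√T = 0.581·√0.9567 = 0.568282
d₁ = (ln(S/K) + (r+σ²/2)T) / (σ√T) = (ln(115.22/84.99) + (0.0196+0.581²/2)·0.9567) / 0.568282 = (0.304310 + 0.180224) / 0.568282 = 0.852628
d₂ = d₁ − σ√T = 0.852628 − 0.568282 = 0.284346
e^{−rT} = e^{−0.0196·0.9567} = 0.981423
N(−d₁) = 0.196933,  N(−d₂) = 0.388073
Put price V = K·e^{−rT}·N(−d₂) − S·N(−d₁) = 32.369593 − 22.690594 = 9.678999
Δ = −N(−d₁) = -0.196933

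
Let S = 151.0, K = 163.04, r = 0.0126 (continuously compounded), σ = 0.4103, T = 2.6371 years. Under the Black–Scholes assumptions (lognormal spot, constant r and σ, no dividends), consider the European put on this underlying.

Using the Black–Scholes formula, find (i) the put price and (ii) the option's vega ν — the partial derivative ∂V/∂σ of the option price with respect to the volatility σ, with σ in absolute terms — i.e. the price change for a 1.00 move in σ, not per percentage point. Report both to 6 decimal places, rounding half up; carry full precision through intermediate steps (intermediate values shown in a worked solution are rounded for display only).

σ√T = 0.4103·√2.6371 = 0.666292
d₁ = (ln(S/K) + (r+σ²/2)T) / (σ√T) = (ln(151.0/163.04) + (0.0126+0.4103²/2)·2.6371) / 0.666292 = (-0.076716 + 0.255200) / 0.666292 = 0.267877
d₂ = d₁ − σ√T = 0.267877 − 0.666292 = -0.398415
e^{−rT} = e^{−0.0126·2.6371} = 0.967319
N(−d₁) = 0.394397,  N(−d₂) = 0.654838
Put price V = K·e^{−rT}·N(−d₂) − S·N(−d₁) = 103.275544 − 59.553941 = 43.721604
φ(d₁) = (1/√(2π))·e^{−d₁²/2} = 0.384882
ν = S·φ(d₁)·√T = 94.377448

price = 43.721604
ν = 94.377448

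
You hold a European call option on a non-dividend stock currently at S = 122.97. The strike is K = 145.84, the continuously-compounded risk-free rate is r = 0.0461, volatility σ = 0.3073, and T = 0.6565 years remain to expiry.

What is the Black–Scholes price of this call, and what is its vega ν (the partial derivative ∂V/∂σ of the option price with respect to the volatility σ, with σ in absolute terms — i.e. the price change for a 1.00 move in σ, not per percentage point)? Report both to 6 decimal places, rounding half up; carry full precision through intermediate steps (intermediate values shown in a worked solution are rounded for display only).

σ√T = 0.3073·√0.6565 = 0.248989
d₁ = (ln(S/K) + (r+σ²/2)T) / (σ√T) = (ln(122.97/145.84) + (0.0461+0.3073²/2)·0.6565) / 0.248989 = (-0.170570 + 0.061262) / 0.248989 = -0.439005
d₂ = d₁ − σ√T = -0.439005 − 0.248989 = -0.687994
e^{−rT} = e^{−0.0461·0.6565} = 0.970189
N(d₁) = 0.330329,  N(d₂) = 0.245728
Call price V = S·N(d₁) − K·e^{−rT}·N(d₂) = 40.620557 − 34.768677 = 5.851880
φ(d₁) = (1/√(2π))·e^{−d₁²/2} = 0.362293
ν = S·φ(d₁)·√T = 36.097476

price = 5.851880
ν = 36.097476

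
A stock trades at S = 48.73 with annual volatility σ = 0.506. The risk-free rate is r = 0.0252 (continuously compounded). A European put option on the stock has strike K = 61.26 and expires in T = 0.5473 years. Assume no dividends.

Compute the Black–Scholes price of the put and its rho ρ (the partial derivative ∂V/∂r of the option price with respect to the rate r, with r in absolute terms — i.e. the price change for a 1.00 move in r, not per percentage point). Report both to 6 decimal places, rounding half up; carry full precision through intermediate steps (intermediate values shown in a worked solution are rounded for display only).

σ√T = 0.506·√0.5473 = 0.374337
d₁ = (ln(S/K) + (r+σ²/2)T) / (σ√T) = (ln(48.73/61.26) + (0.0252+0.506²/2)·0.5473) / 0.374337 = (-0.228832 + 0.083856) / 0.374337 = -0.387287
d₂ = d₁ − σ√T = -0.387287 − 0.374337 = -0.761624
e^{−rT} = e^{−0.0252·0.5473} = 0.986303
N(−d₁) = 0.650728,  N(−d₂) = 0.776858
Put price V = K·e^{−rT}·N(−d₂) − S·N(−d₁) = 46.938458 − 31.709982 = 15.228475
ρ = −K·T·e^{−rT}·N(−d₂) = -25.689418

price = 15.228475
ρ = -25.689418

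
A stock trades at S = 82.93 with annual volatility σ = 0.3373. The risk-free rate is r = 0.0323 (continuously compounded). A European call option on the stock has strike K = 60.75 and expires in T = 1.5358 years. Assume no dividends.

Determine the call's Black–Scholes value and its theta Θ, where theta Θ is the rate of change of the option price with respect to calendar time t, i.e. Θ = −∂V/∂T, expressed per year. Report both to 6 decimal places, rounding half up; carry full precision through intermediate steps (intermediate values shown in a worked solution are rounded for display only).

σ√T = 0.3373·√1.5358 = 0.418007
d₁ = (ln(S/K) + (r+σ²/2)T) / (σ√T) = (ln(82.93/60.75) + (0.0323+0.3373²/2)·1.5358) / 0.418007 = (0.311230 + 0.136971) / 0.418007 = 1.072233
d₂ = d₁ − σ√T = 1.072233 − 0.418007 = 0.654226
e^{−rT} = e^{−0.0323·1.5358} = 0.951604
N(d₁) = 0.858192,  N(d₂) = 0.743517
Call price V = S·N(d₁) − K·e^{−rT}·N(d₂) = 71.169892 − 42.982669 = 28.187223
φ(d₁) = (1/√(2π))·e^{−d₁²/2} = 0.224522
Θ = −S·φ(d₁)·σ/(2√T) − r·K·e^{−rT}·N(d₂) = −2.533903 − 1.388340 = -3.922243

price = 28.187223
Θ = -3.922243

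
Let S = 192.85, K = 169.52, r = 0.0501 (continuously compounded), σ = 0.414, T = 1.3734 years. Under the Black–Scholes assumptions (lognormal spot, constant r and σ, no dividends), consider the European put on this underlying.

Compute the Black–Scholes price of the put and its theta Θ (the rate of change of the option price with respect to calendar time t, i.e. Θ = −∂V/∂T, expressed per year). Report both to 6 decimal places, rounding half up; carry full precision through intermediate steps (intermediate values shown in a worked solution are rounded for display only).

price = 19.039642
Θ = -7.555798

σ√T = 0.414·√1.3734 = 0.485176
d₁ = (ln(S/K) + (r+σ²/2)T) / (σ√T) = (ln(192.85/169.52) + (0.0501+0.414²/2)·1.3734) / 0.485176 = (0.128942 + 0.186505) / 0.485176 = 0.650170
d₂ = d₁ − σ√T = 0.650170 − 0.485176 = 0.164995
e^{−rT} = e^{−0.0501·1.3734} = 0.933507
N(−d₁) = 0.257791,  N(−d₂) = 0.434474
Put price V = K·e^{−rT}·N(−d₂) − S·N(−d₁) = 68.754652 − 49.715010 = 19.039642
φ(d₁) = (1/√(2π))·e^{−d₁²/2} = 0.322937
Θ = −S·φ(d₁)·σ/(2√T) + r·K·e^{−rT}·N(−d₂) = −11.000406 + 3.444608 = -7.555798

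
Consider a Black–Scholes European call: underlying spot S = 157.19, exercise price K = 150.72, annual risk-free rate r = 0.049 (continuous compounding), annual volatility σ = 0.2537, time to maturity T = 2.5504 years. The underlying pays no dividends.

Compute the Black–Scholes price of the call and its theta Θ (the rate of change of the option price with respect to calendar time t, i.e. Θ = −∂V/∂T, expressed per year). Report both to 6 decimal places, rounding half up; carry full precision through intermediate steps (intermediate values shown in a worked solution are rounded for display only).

σ√T = 0.2537·√2.5504 = 0.405158
d₁ = (ln(S/K) + (r+σ²/2)T) / (σ√T) = (ln(157.19/150.72) + (0.049+0.2537²/2)·2.5504) / 0.405158 = (0.042031 + 0.207046) / 0.405158 = 0.614766
d₂ = d₁ − σ√T = 0.614766 − 0.405158 = 0.209608
e^{−rT} = e^{−0.049·2.5504} = 0.882524
N(d₁) = 0.730645,  N(d₂) = 0.583013
Call price V = S·N(d₁) − K·e^{−rT}·N(d₂) = 114.850165 − 77.548912 = 37.301253
φ(d₁) = (1/√(2π))·e^{−d₁²/2} = 0.330249
Θ = −S·φ(d₁)·σ/(2√T) − r·K·e^{−rT}·N(d₂) = −4.123378 − 3.799897 = -7.923275

price = 37.301253
Θ = -7.923275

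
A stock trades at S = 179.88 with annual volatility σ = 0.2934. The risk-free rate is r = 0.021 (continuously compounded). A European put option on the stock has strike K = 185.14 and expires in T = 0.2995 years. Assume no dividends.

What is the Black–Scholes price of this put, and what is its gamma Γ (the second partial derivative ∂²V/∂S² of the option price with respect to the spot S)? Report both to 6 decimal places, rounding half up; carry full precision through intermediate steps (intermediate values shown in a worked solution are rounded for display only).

σ√T = 0.2934·√0.2995 = 0.160568
d₁ = (ln(S/K) + (r+σ²/2)T) / (σ√T) = (ln(179.88/185.14) + (0.021+0.2934²/2)·0.2995) / 0.160568 = (-0.028822 + 0.019181) / 0.160568 = -0.060048
d₂ = d₁ − σ√T = -0.060048 − 0.160568 = -0.220616
e^{−rT} = e^{−0.021·0.2995} = 0.993730
N(−d₁) = 0.523941,  N(−d₂) = 0.587304
Put price V = K·e^{−rT}·N(−d₂) − S·N(−d₁) = 108.051788 − 94.246580 = 13.805208
φ(d₁) = (1/√(2π))·e^{−d₁²/2} = 0.398224
Γ = φ(d₁) / (S·σ·√T) = 0.013788

price = 13.805208
Γ = 0.013788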